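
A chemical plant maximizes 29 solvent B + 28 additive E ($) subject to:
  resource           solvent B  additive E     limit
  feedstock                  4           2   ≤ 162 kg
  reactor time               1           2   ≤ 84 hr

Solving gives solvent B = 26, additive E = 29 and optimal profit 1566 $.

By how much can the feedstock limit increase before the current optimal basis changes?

Binding constraints: feedstock, reactor time. The basis is B = [[4,2],[1,2]] with det 6.
Per unit increase in feedstock, x* moves by d = (0.3333, -0.1667).
The basis stays optimal until additive E reaches 0; allowable increase = 174 kg.

174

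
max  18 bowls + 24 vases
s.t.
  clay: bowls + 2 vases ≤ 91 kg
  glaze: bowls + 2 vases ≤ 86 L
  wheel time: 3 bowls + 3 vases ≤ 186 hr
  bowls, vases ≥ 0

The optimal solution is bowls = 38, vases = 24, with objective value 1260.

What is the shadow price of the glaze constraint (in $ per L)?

6

Check each constraint at x*: clay 86/91 (slack 5); glaze 86/86 (tight); wheel time 186/186 (tight).
Slack constraints have shadow price 0 (complementary slackness).
Dual feasibility on the basic columns requires 1·y_glaze + 3·y_wheel time = 18, 2·y_glaze + 3·y_wheel time = 24.
→ y_glaze = 6 and y_wheel time = 4.
Shadow price of glaze = 6.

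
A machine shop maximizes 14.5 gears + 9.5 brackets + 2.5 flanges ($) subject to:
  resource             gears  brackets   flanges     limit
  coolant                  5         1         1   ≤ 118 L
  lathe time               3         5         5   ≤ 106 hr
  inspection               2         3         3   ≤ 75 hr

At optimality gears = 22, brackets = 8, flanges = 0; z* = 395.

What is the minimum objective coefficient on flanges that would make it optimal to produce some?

At the optimum: coolant uses 118 of 118 (binding); lathe time uses 106 of 106 (binding); inspection uses 68 of 75 (slack = 7).
Slack constraints have shadow price 0 (complementary slackness).
From A_Bᵀ y = c: 5·y_coolant + 3·y_lathe time = 14.5; 1·y_coolant + 5·y_lathe time = 9.5.
This yields shadow prices y_coolant = 2, y_lathe time = 1.5.
flanges enters the basis when its profit ≥ yᵀa₃ = 2·1 + 1.5·5 = 9.5.

9.5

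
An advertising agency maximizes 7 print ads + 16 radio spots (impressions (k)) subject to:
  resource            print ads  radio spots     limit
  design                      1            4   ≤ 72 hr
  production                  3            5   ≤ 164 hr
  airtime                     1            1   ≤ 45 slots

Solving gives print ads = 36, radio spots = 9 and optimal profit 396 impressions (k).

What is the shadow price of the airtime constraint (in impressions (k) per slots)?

Check each constraint at x*: design 72/72 (tight); production 153/164 (slack 11); airtime 45/45 (tight).
Since production is not tight, its dual is 0.
Dual feasibility on the basic columns requires 1·y_design + 1·y_airtime = 7, 4·y_design + 1·y_airtime = 16.
→ y_design = 3 and y_airtime = 4.
Shadow price of airtime = 4.

4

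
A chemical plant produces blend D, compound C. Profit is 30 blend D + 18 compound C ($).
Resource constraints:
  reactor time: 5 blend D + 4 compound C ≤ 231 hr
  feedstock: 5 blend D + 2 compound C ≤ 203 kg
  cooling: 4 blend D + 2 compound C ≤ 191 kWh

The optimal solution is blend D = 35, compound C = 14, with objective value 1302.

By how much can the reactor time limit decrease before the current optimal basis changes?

Binding constraints: reactor time, feedstock. The basis is B = [[5,4],[5,2]] with det -10.
Per unit decrease in reactor time, x* moves by d = (0.2, -0.5).
The basis stays optimal until compound C reaches 0; allowable decrease = 28 hr.

28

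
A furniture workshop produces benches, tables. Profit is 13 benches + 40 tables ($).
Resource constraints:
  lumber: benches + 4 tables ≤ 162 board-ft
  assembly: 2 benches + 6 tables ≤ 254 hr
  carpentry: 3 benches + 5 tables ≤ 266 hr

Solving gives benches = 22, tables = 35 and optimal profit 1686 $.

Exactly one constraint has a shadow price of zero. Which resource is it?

carpentry

lumber: 162/162 (binding)
assembly: 254/254 (binding)
carpentry: 241/266 (slack 25)
By complementary slackness, a constraint with positive slack has shadow price 0 → carpentry.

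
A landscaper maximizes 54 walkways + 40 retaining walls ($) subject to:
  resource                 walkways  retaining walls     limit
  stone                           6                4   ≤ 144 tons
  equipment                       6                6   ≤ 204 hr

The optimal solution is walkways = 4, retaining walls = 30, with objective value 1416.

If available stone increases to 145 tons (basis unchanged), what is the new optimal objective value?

At the optimum: stone uses 144 of 144 (binding); equipment uses 204 of 204 (binding).
The binding rows give the dual system: 6·y_stone + 6·y_equipment = 54 and 4·y_stone + 6·y_equipment = 40.
→ y_stone = 7 and y_equipment = 2.
Δz = y_stone·Δb = 7 × (1) = 7, so new z* = 1416 + 7 = 1423.

1423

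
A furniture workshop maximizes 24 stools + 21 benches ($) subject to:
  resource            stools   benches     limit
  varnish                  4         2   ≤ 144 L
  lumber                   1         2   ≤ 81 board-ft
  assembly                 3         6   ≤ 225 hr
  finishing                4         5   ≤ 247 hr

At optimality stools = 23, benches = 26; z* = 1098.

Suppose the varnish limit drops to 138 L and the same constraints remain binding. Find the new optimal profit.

1071

Check each constraint at x*: varnish 144/144 (tight); lumber 75/81 (slack 6); assembly 225/225 (tight); finishing 222/247 (slack 25).
Since lumber, finishing are not tight, their duals are 0.
From A_Bᵀ y = c: 4·y_varnish + 3·y_assembly = 24; 2·y_varnish + 6·y_assembly = 21.
Solving: y_varnish = 4.5, y_assembly = 2.
Δz = y_varnish·Δb = 4.5 × (-6) = -27, so new z* = 1098 − 27 = 1071.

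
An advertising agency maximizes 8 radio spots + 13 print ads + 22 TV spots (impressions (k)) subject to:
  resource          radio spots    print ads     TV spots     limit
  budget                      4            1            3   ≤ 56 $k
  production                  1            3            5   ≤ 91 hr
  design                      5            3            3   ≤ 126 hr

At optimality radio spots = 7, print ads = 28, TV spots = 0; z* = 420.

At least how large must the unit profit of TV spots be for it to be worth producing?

23

Binding: budget and production. Non-binding: design (7 unused).
Slack constraints have shadow price 0 (complementary slackness).
The binding rows give the dual system: 4·y_budget + 1·y_production = 8 and 1·y_budget + 3·y_production = 13.
This yields shadow prices y_budget = 1, y_production = 4.
TV spots enters the basis when its profit ≥ yᵀa₃ = 1·3 + 4·5 = 23.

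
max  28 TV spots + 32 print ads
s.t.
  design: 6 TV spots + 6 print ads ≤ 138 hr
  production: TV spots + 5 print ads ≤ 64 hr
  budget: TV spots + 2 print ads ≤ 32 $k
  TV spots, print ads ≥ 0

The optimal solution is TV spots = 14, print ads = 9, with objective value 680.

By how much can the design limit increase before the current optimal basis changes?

Binding constraints: design, budget. The basis is B = [[6,6],[1,2]] with det 6.
Per unit increase in design, x* moves by d = (0.3333, -0.1667).
The basis stays optimal until print ads reaches 0; allowable increase = 54 hr.

54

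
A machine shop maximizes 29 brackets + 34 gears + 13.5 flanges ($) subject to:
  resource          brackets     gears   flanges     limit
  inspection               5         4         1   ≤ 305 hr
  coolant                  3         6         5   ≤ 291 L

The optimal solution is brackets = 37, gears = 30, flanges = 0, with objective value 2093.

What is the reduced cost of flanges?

-5.5

Both inspection and coolant are binding at x*.
The binding rows give the dual system: 5·y_inspection + 3·y_coolant = 29 and 4·y_inspection + 6·y_coolant = 34.
This yields shadow prices y_inspection = 4, y_coolant = 3.
Reduced cost of flanges: c₃ − yᵀa₃ = 13.5 − (4·1 + 3·5) = 13.5 − 19 = -5.5.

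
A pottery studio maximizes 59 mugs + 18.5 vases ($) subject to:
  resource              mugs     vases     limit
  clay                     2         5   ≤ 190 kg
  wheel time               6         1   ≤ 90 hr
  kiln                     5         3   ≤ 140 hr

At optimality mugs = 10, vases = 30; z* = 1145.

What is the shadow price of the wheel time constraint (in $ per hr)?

6.5

Binding: wheel time and kiln. Non-binding: clay (20 unused).
Slack constraints have shadow price 0 (complementary slackness).
Dual feasibility on the basic columns requires 6·y_wheel time + 5·y_kiln = 59, 1·y_wheel time + 3·y_kiln = 18.5.
Solving: y_wheel time = 6.5, y_kiln = 4.
Shadow price of wheel time = 6.5.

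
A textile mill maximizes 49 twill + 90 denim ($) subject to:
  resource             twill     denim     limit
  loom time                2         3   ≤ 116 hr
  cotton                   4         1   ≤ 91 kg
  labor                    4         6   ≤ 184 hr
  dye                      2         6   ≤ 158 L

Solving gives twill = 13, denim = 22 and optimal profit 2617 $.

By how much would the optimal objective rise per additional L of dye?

5.5

At the optimum: loom time uses 92 of 116 (slack = 24); cotton uses 74 of 91 (slack = 17); labor uses 184 of 184 (binding); dye uses 158 of 158 (binding).
By complementary slackness, y = 0 for the non-binding constraints.
Dual feasibility on the basic columns requires 4·y_labor + 2·y_dye = 49, 6·y_labor + 6·y_dye = 90.
Solving: y_labor = 9.5, y_dye = 5.5.
Shadow price of dye = 5.5.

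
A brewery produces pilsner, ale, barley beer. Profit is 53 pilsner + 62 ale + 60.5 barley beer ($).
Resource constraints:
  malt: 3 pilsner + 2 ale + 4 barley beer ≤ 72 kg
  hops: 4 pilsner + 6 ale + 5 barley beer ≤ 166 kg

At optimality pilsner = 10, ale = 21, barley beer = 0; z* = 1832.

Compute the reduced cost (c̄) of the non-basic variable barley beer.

-7.5

Both malt and hops are binding at x*.
Dual feasibility on the basic columns requires 3·y_malt + 4·y_hops = 53, 2·y_malt + 6·y_hops = 62.
→ y_malt = 7 and y_hops = 8.
Reduced cost of barley beer: c₃ − yᵀa₃ = 60.5 − (7·4 + 8·5) = 60.5 − 68 = -7.5.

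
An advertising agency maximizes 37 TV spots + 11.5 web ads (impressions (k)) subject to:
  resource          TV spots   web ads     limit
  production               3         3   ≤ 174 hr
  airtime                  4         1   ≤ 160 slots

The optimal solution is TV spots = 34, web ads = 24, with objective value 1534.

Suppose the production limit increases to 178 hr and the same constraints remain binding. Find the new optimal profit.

1538

Check each constraint at x*: production 174/174 (tight); airtime 160/160 (tight).
From A_Bᵀ y = c: 3·y_production + 4·y_airtime = 37; 3·y_production + 1·y_airtime = 11.5.
→ y_production = 1 and y_airtime = 8.5.
Δz = y_production·Δb = 1 × (4) = 4, so new z* = 1534 + 4 = 1538.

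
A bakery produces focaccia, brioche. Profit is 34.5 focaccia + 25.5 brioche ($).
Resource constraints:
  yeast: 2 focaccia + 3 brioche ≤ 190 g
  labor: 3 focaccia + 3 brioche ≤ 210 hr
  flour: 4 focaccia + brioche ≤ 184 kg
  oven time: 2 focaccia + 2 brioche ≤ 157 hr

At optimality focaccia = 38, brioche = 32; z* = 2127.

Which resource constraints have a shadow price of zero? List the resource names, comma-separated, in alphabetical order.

yeast: 172/190 (slack 18)
labor: 210/210 (binding)
flour: 184/184 (binding)
oven time: 140/157 (slack 17)
By complementary slackness, a constraint with positive slack has shadow price 0 → oven time, yeast.

oven time, yeast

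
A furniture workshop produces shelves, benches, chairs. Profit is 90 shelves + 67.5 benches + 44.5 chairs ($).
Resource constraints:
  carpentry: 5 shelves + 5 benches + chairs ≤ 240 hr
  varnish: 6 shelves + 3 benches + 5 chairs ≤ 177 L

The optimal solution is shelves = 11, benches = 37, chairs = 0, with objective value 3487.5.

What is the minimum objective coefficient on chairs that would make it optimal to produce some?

46.5

At the optimum: carpentry uses 240 of 240 (binding); varnish uses 177 of 177 (binding).
From A_Bᵀ y = c: 5·y_carpentry + 6·y_varnish = 90; 5·y_carpentry + 3·y_varnish = 67.5.
This yields shadow prices y_carpentry = 9, y_varnish = 7.5.
chairs enters the basis when its profit ≥ yᵀa₃ = 9·1 + 7.5·5 = 46.5.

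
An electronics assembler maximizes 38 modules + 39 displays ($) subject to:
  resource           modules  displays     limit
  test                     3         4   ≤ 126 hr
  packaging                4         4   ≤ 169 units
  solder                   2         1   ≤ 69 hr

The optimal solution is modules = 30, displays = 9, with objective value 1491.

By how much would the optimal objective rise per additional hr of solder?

7

Check each constraint at x*: test 126/126 (tight); packaging 156/169 (slack 13); solder 69/69 (tight).
Slack constraints have shadow price 0 (complementary slackness).
From A_Bᵀ y = c: 3·y_test + 2·y_solder = 38; 4·y_test + 1·y_solder = 39.
Solving: y_test = 8, y_solder = 7.
Shadow price of solder = 7.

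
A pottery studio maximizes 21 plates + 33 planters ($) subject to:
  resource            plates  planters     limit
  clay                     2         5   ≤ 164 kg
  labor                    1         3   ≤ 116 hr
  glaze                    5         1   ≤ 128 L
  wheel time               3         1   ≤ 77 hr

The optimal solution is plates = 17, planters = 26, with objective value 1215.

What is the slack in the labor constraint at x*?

21

labor used = 1·17 + 3·26 = 95; slack = 116 − 95 = 21.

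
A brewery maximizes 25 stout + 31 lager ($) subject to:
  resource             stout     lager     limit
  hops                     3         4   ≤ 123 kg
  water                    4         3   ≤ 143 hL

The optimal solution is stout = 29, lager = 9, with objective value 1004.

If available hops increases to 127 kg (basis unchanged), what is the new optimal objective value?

1032

Both hops and water are binding at x*.
From A_Bᵀ y = c: 3·y_hops + 4·y_water = 25; 4·y_hops + 3·y_water = 31.
→ y_hops = 7 and y_water = 1.
Δz = y_hops·Δb = 7 × (4) = 28, so new z* = 1004 + 28 = 1032.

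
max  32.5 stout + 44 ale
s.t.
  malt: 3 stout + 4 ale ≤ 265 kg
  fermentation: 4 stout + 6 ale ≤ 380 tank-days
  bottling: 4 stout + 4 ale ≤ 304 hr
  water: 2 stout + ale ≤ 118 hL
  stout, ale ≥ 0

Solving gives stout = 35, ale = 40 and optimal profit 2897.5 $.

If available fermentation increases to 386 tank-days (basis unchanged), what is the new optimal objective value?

2903.5

At the optimum: malt uses 265 of 265 (binding); fermentation uses 380 of 380 (binding); bottling uses 300 of 304 (slack = 4); water uses 110 of 118 (slack = 8).
Slack constraints have shadow price 0 (complementary slackness).
From A_Bᵀ y = c: 3·y_malt + 4·y_fermentation = 32.5; 4·y_malt + 6·y_fermentation = 44.
This yields shadow prices y_malt = 9.5, y_fermentation = 1.
Δz = y_fermentation·Δb = 1 × (6) = 6, so new z* = 2897.5 + 6 = 2903.5.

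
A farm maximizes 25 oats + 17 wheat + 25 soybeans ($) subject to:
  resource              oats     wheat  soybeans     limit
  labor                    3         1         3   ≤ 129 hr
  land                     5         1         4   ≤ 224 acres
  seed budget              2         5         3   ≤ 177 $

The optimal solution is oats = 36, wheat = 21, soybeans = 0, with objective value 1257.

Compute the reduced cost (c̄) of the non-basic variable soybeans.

Binding: labor and seed budget. Non-binding: land (23 unused).
Slack constraints have shadow price 0 (complementary slackness).
Dual feasibility on the basic columns requires 3·y_labor + 2·y_seed budget = 25, 1·y_labor + 5·y_seed budget = 17.
Solving: y_labor = 7, y_seed budget = 2.
Reduced cost of soybeans: c₃ − yᵀa₃ = 25 − (7·3 + 2·3) = 25 − 27 = -2.

-2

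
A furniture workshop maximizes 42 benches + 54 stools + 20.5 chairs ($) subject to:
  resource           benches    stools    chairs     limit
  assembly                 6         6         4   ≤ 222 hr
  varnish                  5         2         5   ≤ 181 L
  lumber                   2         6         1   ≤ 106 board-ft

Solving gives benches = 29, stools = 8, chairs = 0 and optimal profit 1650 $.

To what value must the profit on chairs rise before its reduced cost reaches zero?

27

At the optimum: assembly uses 222 of 222 (binding); varnish uses 161 of 181 (slack = 20); lumber uses 106 of 106 (binding).
Slack constraints have shadow price 0 (complementary slackness).
Dual feasibility on the basic columns requires 6·y_assembly + 2·y_lumber = 42, 6·y_assembly + 6·y_lumber = 54.
This yields shadow prices y_assembly = 6, y_lumber = 3.
chairs enters the basis when its profit ≥ yᵀa₃ = 6·4 + 3·1 = 27.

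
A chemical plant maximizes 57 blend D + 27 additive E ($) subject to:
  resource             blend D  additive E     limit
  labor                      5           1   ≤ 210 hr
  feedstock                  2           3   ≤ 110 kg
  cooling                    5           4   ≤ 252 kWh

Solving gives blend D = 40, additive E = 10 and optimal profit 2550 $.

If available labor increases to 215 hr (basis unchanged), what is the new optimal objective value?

Check each constraint at x*: labor 210/210 (tight); feedstock 110/110 (tight); cooling 240/252 (slack 12).
Since cooling is not tight, its dual is 0.
Dual feasibility on the basic columns requires 5·y_labor + 2·y_feedstock = 57, 1·y_labor + 3·y_feedstock = 27.
This yields shadow prices y_labor = 9, y_feedstock = 6.
Δz = y_labor·Δb = 9 × (5) = 45, so new z* = 2550 + 45 = 2595.

2595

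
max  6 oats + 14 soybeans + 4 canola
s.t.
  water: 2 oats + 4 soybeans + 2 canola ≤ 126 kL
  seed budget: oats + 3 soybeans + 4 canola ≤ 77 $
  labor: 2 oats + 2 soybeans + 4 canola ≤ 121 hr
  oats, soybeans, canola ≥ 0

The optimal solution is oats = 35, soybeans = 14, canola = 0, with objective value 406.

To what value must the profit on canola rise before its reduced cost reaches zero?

12

Check each constraint at x*: water 126/126 (tight); seed budget 77/77 (tight); labor 98/121 (slack 23).
Since labor is not tight, its dual is 0.
The binding rows give the dual system: 2·y_water + 1·y_seed budget = 6 and 4·y_water + 3·y_seed budget = 14.
Solving: y_water = 2, y_seed budget = 2.
canola enters the basis when its profit ≥ yᵀa₃ = 2·2 + 2·4 = 12.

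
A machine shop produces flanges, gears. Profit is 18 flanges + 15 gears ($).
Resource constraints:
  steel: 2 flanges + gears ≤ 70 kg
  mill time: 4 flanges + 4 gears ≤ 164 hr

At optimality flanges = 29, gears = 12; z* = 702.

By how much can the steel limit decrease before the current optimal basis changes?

Binding constraints: steel, mill time. The basis is B = [[2,1],[4,4]] with det 4.
Per unit decrease in steel, x* moves by d = (-1, 1).
The basis stays optimal until flanges reaches 0; allowable decrease = 29 kg.

29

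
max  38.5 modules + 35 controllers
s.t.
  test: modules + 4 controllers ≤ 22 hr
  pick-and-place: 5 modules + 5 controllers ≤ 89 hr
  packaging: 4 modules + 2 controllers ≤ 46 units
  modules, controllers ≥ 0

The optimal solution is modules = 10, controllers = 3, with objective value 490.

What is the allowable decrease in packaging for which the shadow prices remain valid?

Binding constraints: test, packaging. The basis is B = [[1,4],[4,2]] with det -14.
Per unit decrease in packaging, x* moves by d = (-0.2857, 0.0714).
The basis stays optimal until modules reaches 0; allowable decrease = 35 units.

35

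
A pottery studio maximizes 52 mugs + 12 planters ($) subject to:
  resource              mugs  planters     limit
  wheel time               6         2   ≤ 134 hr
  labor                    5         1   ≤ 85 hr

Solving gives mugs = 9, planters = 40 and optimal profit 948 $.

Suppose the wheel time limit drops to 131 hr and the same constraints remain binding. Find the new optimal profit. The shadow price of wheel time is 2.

Δb = -3, so new z* = 948 + (2)·(-3) = 948 − 6 = 942.

942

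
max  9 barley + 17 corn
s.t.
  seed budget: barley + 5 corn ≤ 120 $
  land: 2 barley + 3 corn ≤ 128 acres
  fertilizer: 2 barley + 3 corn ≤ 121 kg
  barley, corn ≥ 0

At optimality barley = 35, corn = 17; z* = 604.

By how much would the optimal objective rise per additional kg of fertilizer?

At the optimum: seed budget uses 120 of 120 (binding); land uses 121 of 128 (slack = 7); fertilizer uses 121 of 121 (binding).
By complementary slackness, y = 0 for the non-binding constraint.
From A_Bᵀ y = c: 1·y_seed budget + 2·y_fertilizer = 9; 5·y_seed budget + 3·y_fertilizer = 17.
→ y_seed budget = 1 and y_fertilizer = 4.
Shadow price of fertilizer = 4.

4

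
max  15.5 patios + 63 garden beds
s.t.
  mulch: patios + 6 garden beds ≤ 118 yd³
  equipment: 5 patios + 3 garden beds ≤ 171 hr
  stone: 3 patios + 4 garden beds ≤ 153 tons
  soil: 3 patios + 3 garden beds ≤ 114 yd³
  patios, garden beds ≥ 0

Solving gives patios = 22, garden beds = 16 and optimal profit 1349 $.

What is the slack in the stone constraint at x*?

23

stone used = 3·22 + 4·16 = 130; slack = 153 − 130 = 23.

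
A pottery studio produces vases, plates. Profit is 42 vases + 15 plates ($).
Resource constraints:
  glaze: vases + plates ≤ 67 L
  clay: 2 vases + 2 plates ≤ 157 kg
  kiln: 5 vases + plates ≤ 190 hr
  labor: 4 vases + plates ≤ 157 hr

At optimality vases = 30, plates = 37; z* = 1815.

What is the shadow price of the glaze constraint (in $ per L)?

6

Binding: glaze and labor. Non-binding: clay (23 unused), kiln (3 unused).
Slack constraints have shadow price 0 (complementary slackness).
From A_Bᵀ y = c: 1·y_glaze + 4·y_labor = 42; 1·y_glaze + 1·y_labor = 15.
This yields shadow prices y_glaze = 6, y_labor = 9.
Shadow price of glaze = 6.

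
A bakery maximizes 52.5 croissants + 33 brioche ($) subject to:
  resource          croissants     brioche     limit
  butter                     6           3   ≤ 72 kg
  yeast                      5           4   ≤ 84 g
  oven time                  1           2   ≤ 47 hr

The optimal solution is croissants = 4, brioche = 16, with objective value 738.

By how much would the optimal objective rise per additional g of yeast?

4.5

Check each constraint at x*: butter 72/72 (tight); yeast 84/84 (tight); oven time 36/47 (slack 11).
Since oven time is not tight, its dual is 0.
From A_Bᵀ y = c: 6·y_butter + 5·y_yeast = 52.5; 3·y_butter + 4·y_yeast = 33.
This yields shadow prices y_butter = 5, y_yeast = 4.5.
Shadow price of yeast = 4.5.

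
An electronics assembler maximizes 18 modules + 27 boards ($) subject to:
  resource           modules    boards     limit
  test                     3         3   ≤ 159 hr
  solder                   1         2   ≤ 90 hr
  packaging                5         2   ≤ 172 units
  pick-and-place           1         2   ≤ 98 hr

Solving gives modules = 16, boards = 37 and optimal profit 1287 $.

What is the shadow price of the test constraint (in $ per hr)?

Binding: test and solder. Non-binding: packaging (18 unused), pick-and-place (8 unused).
Since packaging, pick-and-place are not tight, their duals are 0.
The binding rows give the dual system: 3·y_test + 1·y_solder = 18 and 3·y_test + 2·y_solder = 27.
This yields shadow prices y_test = 3, y_solder = 9.
Shadow price of test = 3.

3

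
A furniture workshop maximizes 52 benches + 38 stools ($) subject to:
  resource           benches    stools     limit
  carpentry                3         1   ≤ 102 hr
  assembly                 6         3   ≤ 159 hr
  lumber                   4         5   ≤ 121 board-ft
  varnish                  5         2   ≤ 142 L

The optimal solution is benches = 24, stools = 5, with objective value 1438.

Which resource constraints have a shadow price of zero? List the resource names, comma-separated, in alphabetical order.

carpentry, varnish

carpentry: 77/102 (slack 25)
assembly: 159/159 (binding)
lumber: 121/121 (binding)
varnish: 130/142 (slack 12)
By complementary slackness, a constraint with positive slack has shadow price 0 → carpentry, varnish.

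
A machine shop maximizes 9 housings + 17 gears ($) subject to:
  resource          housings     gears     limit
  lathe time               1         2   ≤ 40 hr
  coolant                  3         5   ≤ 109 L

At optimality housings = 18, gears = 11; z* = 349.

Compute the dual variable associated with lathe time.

At the optimum: lathe time uses 40 of 40 (binding); coolant uses 109 of 109 (binding).
Dual feasibility on the basic columns requires 1·y_lathe time + 3·y_coolant = 9, 2·y_lathe time + 5·y_coolant = 17.
This yields shadow prices y_lathe time = 6, y_coolant = 1.
Shadow price of lathe time = 6.

6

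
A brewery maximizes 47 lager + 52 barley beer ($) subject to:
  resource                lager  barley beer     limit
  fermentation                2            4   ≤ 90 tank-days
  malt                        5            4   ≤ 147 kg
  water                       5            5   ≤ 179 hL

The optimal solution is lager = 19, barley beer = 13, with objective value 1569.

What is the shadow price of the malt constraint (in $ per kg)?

Binding: fermentation and malt. Non-binding: water (19 unused).
Since water is not tight, its dual is 0.
From A_Bᵀ y = c: 2·y_fermentation + 5·y_malt = 47; 4·y_fermentation + 4·y_malt = 52.
Solving: y_fermentation = 6, y_malt = 7.
Shadow price of malt = 7.

7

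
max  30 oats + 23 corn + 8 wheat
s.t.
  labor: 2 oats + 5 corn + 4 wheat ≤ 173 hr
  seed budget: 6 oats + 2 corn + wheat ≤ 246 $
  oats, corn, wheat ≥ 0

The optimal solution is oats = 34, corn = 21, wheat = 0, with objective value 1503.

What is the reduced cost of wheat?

-8

Check each constraint at x*: labor 173/173 (tight); seed budget 246/246 (tight).
From A_Bᵀ y = c: 2·y_labor + 6·y_seed budget = 30; 5·y_labor + 2·y_seed budget = 23.
Solving: y_labor = 3, y_seed budget = 4.
Reduced cost of wheat: c₃ − yᵀa₃ = 8 − (3·4 + 4·1) = 8 − 16 = -8.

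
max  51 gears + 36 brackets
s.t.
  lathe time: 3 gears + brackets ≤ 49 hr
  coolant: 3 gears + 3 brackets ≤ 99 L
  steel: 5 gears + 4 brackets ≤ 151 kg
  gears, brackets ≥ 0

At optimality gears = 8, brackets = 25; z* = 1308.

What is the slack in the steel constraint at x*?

steel used = 5·8 + 4·25 = 140; slack = 151 − 140 = 11.

11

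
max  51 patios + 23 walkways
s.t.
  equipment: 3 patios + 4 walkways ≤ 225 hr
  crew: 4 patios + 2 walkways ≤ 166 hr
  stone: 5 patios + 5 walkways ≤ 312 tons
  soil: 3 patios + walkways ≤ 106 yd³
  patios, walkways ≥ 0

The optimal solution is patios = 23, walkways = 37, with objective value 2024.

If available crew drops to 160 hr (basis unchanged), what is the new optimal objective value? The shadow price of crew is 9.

Δb = -6, so new z* = 2024 + (9)·(-6) = 2024 − 54 = 1970.

1970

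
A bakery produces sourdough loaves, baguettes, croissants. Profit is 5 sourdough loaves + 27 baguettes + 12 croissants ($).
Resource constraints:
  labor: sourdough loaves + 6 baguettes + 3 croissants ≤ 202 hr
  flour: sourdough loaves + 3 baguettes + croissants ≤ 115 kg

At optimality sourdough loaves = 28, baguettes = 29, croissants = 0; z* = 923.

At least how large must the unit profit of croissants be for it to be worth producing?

13

Check each constraint at x*: labor 202/202 (tight); flour 115/115 (tight).
Dual feasibility on the basic columns requires 1·y_labor + 1·y_flour = 5, 6·y_labor + 3·y_flour = 27.
This yields shadow prices y_labor = 4, y_flour = 1.
croissants enters the basis when its profit ≥ yᵀa₃ = 4·3 + 1·1 = 13.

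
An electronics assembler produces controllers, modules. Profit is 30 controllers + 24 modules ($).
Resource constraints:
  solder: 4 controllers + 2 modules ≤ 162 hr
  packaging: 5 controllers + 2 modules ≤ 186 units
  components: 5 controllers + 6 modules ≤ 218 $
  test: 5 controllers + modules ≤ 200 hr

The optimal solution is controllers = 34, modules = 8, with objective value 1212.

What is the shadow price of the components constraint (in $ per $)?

3

Binding: packaging and components. Non-binding: solder (10 unused), test (22 unused).
By complementary slackness, y = 0 for the non-binding constraints.
From A_Bᵀ y = c: 5·y_packaging + 5·y_components = 30; 2·y_packaging + 6·y_components = 24.
→ y_packaging = 3 and y_components = 3.
Shadow price of components = 3.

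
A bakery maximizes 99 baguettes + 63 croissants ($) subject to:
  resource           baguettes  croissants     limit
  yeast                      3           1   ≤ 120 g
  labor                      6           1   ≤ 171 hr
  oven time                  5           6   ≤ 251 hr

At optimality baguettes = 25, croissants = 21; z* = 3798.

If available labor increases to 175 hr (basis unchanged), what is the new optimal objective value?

3834

Check each constraint at x*: yeast 96/120 (slack 24); labor 171/171 (tight); oven time 251/251 (tight).
By complementary slackness, y = 0 for the non-binding constraint.
The binding rows give the dual system: 6·y_labor + 5·y_oven time = 99 and 1·y_labor + 6·y_oven time = 63.
→ y_labor = 9 and y_oven time = 9.
Δz = y_labor·Δb = 9 × (4) = 36, so new z* = 3798 + 36 = 3834.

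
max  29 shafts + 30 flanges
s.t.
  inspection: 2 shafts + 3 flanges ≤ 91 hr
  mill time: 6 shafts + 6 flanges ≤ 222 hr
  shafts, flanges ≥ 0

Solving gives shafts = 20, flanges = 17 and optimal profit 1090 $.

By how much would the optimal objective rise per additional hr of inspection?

1

At the optimum: inspection uses 91 of 91 (binding); mill time uses 222 of 222 (binding).
Dual feasibility on the basic columns requires 2·y_inspection + 6·y_mill time = 29, 3·y_inspection + 6·y_mill time = 30.
→ y_inspection = 1 and y_mill time = 4.5.
Shadow price of inspection = 1.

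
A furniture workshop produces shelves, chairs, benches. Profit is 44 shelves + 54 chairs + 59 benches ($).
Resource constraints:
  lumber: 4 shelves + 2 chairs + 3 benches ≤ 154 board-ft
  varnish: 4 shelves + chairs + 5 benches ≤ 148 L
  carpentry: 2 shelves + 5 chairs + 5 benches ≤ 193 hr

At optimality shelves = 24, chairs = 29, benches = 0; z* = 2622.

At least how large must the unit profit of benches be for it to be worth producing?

61

At the optimum: lumber uses 154 of 154 (binding); varnish uses 125 of 148 (slack = 23); carpentry uses 193 of 193 (binding).
Slack constraints have shadow price 0 (complementary slackness).
The binding rows give the dual system: 4·y_lumber + 2·y_carpentry = 44 and 2·y_lumber + 5·y_carpentry = 54.
Solving: y_lumber = 7, y_carpentry = 8.
benches enters the basis when its profit ≥ yᵀa₃ = 7·3 + 8·5 = 61.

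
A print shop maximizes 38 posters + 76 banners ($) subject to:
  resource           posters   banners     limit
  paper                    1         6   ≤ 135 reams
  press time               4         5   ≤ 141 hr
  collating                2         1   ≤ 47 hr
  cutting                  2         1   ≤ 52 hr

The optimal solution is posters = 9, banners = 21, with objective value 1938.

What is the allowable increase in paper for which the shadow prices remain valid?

Binding constraints: paper, press time. The basis is B = [[1,6],[4,5]] with det -19.
Per unit increase in paper, x* moves by d = (-0.2632, 0.2105).
The basis stays optimal until posters reaches 0; allowable increase = 34.2 reams.

34.2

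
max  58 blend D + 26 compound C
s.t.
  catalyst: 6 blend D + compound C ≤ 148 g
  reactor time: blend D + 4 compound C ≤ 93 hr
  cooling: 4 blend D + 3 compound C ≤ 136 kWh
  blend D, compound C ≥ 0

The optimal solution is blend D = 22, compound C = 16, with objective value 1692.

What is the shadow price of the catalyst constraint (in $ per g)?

5

Binding: catalyst and cooling. Non-binding: reactor time (7 unused).
Slack constraints have shadow price 0 (complementary slackness).
From A_Bᵀ y = c: 6·y_catalyst + 4·y_cooling = 58; 1·y_catalyst + 3·y_cooling = 26.
→ y_catalyst = 5 and y_cooling = 7.
Shadow price of catalyst = 5.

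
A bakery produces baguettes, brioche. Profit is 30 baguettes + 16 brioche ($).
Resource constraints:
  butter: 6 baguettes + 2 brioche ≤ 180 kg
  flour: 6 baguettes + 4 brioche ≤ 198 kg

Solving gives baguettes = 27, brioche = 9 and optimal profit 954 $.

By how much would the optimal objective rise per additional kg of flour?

3

Check each constraint at x*: butter 180/180 (tight); flour 198/198 (tight).
Dual feasibility on the basic columns requires 6·y_butter + 6·y_flour = 30, 2·y_butter + 4·y_flour = 16.
This yields shadow prices y_butter = 2, y_flour = 3.
Shadow price of flour = 3.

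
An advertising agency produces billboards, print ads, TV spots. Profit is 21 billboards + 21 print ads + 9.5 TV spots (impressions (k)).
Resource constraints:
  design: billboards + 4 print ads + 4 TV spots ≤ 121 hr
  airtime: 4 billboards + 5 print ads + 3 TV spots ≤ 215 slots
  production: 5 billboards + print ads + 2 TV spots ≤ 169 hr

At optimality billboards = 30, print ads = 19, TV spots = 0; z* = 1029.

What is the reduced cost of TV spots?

-4.5

Binding: airtime and production. Non-binding: design (15 unused).
Since design is not tight, its dual is 0.
The binding rows give the dual system: 4·y_airtime + 5·y_production = 21 and 5·y_airtime + 1·y_production = 21.
→ y_airtime = 4 and y_production = 1.
Reduced cost of TV spots: c₃ − yᵀa₃ = 9.5 − (4·3 + 1·2) = 9.5 − 14 = -4.5.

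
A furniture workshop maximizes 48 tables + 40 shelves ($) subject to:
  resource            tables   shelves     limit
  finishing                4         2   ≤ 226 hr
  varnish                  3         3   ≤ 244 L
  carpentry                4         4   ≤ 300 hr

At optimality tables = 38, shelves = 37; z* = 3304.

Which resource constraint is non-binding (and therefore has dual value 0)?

finishing: 226/226 (binding)
varnish: 225/244 (slack 19)
carpentry: 300/300 (binding)
By complementary slackness, a constraint with positive slack has shadow price 0 → varnish.

varnish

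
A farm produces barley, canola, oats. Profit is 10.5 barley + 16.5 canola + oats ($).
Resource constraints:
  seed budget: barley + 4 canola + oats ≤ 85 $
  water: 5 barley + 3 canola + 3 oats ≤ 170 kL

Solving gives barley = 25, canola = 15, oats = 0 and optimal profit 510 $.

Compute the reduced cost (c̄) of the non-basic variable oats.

-6.5

Both seed budget and water are binding at x*.
From A_Bᵀ y = c: 1·y_seed budget + 5·y_water = 10.5; 4·y_seed budget + 3·y_water = 16.5.
→ y_seed budget = 3 and y_water = 1.5.
Reduced cost of oats: c₃ − yᵀa₃ = 1 − (3·1 + 1.5·3) = 1 − 7.5 = -6.5.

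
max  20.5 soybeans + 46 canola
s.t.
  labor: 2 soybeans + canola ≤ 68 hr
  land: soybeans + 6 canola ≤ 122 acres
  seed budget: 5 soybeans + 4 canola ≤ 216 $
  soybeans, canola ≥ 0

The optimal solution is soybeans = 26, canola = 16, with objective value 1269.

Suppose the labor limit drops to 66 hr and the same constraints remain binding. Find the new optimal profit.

1255

Check each constraint at x*: labor 68/68 (tight); land 122/122 (tight); seed budget 194/216 (slack 22).
Since seed budget is not tight, its dual is 0.
The binding rows give the dual system: 2·y_labor + 1·y_land = 20.5 and 1·y_labor + 6·y_land = 46.
This yields shadow prices y_labor = 7, y_land = 6.5.
Δz = y_labor·Δb = 7 × (-2) = -14, so new z* = 1269 − 14 = 1255.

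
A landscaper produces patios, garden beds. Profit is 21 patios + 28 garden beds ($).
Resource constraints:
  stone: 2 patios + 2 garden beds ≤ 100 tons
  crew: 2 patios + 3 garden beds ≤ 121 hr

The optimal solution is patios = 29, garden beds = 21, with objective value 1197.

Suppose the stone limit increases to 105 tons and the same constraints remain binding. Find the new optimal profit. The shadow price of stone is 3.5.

Δb = 5, so new z* = 1197 + (3.5)·(5) = 1197 + 17.5 = 1214.5.

1214.5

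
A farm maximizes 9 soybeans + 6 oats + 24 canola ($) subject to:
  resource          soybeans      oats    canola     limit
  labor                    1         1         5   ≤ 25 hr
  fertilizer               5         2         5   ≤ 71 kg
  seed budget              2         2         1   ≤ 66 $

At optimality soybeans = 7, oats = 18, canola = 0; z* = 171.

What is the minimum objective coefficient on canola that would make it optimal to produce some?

25

At the optimum: labor uses 25 of 25 (binding); fertilizer uses 71 of 71 (binding); seed budget uses 50 of 66 (slack = 16).
Since seed budget is not tight, its dual is 0.
The binding rows give the dual system: 1·y_labor + 5·y_fertilizer = 9 and 1·y_labor + 2·y_fertilizer = 6.
This yields shadow prices y_labor = 4, y_fertilizer = 1.
canola enters the basis when its profit ≥ yᵀa₃ = 4·5 + 1·5 = 25.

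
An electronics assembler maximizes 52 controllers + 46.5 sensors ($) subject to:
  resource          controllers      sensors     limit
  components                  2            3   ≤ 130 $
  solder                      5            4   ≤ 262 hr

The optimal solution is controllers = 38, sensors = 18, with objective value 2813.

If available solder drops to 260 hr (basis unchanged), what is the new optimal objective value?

Check each constraint at x*: components 130/130 (tight); solder 262/262 (tight).
From A_Bᵀ y = c: 2·y_components + 5·y_solder = 52; 3·y_components + 4·y_solder = 46.5.
Solving: y_components = 3.5, y_solder = 9.
Δz = y_solder·Δb = 9 × (-2) = -18, so new z* = 2813 − 18 = 2795.

2795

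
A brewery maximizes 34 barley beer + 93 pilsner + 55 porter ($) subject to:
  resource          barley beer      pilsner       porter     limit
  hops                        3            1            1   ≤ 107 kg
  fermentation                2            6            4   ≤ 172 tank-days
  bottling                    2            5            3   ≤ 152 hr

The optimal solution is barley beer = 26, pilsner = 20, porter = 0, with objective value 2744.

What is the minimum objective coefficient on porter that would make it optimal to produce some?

59

Check each constraint at x*: hops 98/107 (slack 9); fermentation 172/172 (tight); bottling 152/152 (tight).
Slack constraints have shadow price 0 (complementary slackness).
Dual feasibility on the basic columns requires 2·y_fermentation + 2·y_bottling = 34, 6·y_fermentation + 5·y_bottling = 93.
→ y_fermentation = 8 and y_bottling = 9.
porter enters the basis when its profit ≥ yᵀa₃ = 8·4 + 9·3 = 59.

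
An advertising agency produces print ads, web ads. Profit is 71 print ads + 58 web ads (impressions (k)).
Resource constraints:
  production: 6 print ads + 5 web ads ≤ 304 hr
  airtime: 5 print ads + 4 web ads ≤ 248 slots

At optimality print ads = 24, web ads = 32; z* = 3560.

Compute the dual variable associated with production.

6

Both production and airtime are binding at x*.
The binding rows give the dual system: 6·y_production + 5·y_airtime = 71 and 5·y_production + 4·y_airtime = 58.
Solving: y_production = 6, y_airtime = 7.
Shadow price of production = 6.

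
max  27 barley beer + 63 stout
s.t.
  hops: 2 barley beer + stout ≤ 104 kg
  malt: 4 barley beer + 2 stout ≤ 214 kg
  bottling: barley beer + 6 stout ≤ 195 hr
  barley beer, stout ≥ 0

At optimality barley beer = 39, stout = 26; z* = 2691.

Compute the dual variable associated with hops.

At the optimum: hops uses 104 of 104 (binding); malt uses 208 of 214 (slack = 6); bottling uses 195 of 195 (binding).
Since malt is not tight, its dual is 0.
Dual feasibility on the basic columns requires 2·y_hops + 1·y_bottling = 27, 1·y_hops + 6·y_bottling = 63.
Solving: y_hops = 9, y_bottling = 9.
Shadow price of hops = 9.

9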